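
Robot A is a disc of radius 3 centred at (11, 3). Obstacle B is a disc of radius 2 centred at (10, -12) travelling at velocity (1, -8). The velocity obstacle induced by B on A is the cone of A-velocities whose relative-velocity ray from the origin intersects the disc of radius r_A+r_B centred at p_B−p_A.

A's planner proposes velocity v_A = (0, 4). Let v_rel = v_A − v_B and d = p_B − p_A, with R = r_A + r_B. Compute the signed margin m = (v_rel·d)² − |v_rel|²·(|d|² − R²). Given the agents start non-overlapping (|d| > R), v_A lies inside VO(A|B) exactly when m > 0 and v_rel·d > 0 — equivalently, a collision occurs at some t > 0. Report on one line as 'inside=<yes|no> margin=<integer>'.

d = (-1, -15),  |d|² = 226;  R = 3+2 = 5,  c = 226−5² = 201
v_rel = (-1, 12),  |v_rel|² = 145;  v_rel·d = (-1)·(-1) + (12)·(-15) = -179
145·t² + 358·t + 201 = 0  ⇒  m = (-179)² − 145·201 = 2896
m = 2896 > 0,  v_rel·d = -179 < 0  ⇒  outside

inside=no margin=2896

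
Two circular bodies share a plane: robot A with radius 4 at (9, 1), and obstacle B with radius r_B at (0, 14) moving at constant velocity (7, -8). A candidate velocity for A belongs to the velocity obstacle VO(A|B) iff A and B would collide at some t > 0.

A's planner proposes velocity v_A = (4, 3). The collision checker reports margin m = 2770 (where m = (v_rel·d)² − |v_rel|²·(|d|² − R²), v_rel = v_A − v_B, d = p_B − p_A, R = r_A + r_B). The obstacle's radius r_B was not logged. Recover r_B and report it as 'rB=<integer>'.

m = 2770
d = (-9, 13);  v_rel = (-3, 11),  |v_rel|² = 130
v_rel×d = (-3)·(13) − (11)·(-9) = 60
since m = R²·130 − 60²:  R² = (3600 + 2770) / 130 = 49
R = √49 = 7  ⇒  r_B = 7 − 4 = 3

rB=3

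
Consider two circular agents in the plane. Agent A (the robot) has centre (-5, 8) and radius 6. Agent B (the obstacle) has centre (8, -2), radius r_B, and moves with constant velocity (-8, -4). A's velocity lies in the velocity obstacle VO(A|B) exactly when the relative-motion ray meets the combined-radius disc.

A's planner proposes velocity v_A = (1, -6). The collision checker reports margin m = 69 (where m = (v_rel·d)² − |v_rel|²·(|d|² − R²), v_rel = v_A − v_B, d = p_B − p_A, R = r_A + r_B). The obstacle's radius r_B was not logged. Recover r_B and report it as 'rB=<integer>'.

m = 69
d = (13, -10);  v_rel = (9, -2),  |v_rel|² = 85
v_rel×d = (9)·(-10) − (-2)·(13) = -64
since m = R²·85 − (-64)²:  R² = (4096 + 69) / 85 = 49
R = √49 = 7  ⇒  r_B = 7 − 6 = 1

rB=1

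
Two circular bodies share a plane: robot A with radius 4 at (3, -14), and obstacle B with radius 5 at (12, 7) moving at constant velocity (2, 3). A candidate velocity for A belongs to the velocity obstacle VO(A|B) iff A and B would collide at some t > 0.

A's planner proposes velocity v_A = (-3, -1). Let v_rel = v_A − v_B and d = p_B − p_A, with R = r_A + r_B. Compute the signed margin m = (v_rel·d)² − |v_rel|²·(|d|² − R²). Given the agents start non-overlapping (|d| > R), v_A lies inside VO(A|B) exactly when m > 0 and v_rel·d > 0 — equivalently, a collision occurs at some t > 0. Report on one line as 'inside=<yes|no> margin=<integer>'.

d = (9, 21),  |d|² = 522;  R = 4+5 = 9,  c = 522−9² = 441
v_rel = (-5, -4),  |v_rel|² = 41;  v_rel·d = (-5)·(9) + (-4)·(21) = -129
41·t² + 258·t + 441 = 0  ⇒  m = (-129)² − 41·441 = -1440
m = -1440 < 0,  v_rel·d = -129 < 0  ⇒  outside

inside=no margin=-1440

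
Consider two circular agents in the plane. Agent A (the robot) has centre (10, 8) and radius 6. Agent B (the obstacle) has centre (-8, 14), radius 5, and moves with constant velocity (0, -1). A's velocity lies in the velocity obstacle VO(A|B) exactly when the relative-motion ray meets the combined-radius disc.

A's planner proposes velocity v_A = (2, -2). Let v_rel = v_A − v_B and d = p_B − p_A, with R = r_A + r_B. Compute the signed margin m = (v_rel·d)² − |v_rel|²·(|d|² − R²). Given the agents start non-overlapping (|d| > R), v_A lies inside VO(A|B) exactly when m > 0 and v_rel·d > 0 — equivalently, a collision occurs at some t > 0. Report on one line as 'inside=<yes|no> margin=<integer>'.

d = (-18, 6),  |d|² = 360;  R = 6+5 = 11,  c = 360−11² = 239
v_rel = (2, -1),  |v_rel|² = 5;  v_rel·d = (2)·(-18) + (-1)·(6) = -42
5·t² + 84·t + 239 = 0  ⇒  m = (-42)² − 5·239 = 569
m = 569 > 0,  v_rel·d = -42 < 0  ⇒  outside

inside=no margin=569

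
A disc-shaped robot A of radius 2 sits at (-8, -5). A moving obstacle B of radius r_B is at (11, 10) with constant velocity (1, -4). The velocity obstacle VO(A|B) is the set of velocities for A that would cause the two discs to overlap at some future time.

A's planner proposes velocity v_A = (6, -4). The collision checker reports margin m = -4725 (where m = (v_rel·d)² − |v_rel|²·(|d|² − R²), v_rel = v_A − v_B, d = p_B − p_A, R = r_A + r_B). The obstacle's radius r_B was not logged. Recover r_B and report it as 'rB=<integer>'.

m = -4725
d = (19, 15);  v_rel = (5, 0),  |v_rel|² = 25
v_rel×d = (5)·(15) − (0)·(19) = 75
since m = R²·25 − 75²:  R² = (5625 + -4725) / 25 = 36
R = √36 = 6  ⇒  r_B = 6 − 2 = 4

rB=4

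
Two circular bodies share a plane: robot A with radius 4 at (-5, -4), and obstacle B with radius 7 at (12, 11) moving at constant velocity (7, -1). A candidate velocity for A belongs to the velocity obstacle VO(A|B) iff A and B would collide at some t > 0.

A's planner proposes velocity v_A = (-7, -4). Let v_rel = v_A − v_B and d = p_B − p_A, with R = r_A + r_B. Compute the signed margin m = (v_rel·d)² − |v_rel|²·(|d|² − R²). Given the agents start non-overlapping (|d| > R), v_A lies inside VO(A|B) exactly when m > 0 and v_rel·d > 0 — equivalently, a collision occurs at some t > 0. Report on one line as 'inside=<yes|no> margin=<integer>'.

d = (17, 15),  |d|² = 514;  R = 4+7 = 11,  c = 514−11² = 393
v_rel = (-14, -3),  |v_rel|² = 205;  v_rel·d = (-14)·(17) + (-3)·(15) = -283
205·t² + 566·t + 393 = 0  ⇒  m = (-283)² − 205·393 = -476
m = -476 < 0,  v_rel·d = -283 < 0  ⇒  outside

inside=no margin=-476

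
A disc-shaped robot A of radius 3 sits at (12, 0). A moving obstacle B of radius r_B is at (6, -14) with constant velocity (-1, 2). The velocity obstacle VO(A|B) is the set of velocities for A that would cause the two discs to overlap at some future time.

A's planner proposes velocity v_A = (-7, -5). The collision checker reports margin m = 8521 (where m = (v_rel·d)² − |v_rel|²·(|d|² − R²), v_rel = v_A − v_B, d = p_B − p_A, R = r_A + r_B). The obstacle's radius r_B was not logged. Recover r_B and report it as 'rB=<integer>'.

m = 8521
d = (-6, -14);  v_rel = (-6, -7),  |v_rel|² = 85
v_rel×d = (-6)·(-14) − (-7)·(-6) = 42
since m = R²·85 − 42²:  R² = (1764 + 8521) / 85 = 121
R = √121 = 11  ⇒  r_B = 11 − 3 = 8

rB=8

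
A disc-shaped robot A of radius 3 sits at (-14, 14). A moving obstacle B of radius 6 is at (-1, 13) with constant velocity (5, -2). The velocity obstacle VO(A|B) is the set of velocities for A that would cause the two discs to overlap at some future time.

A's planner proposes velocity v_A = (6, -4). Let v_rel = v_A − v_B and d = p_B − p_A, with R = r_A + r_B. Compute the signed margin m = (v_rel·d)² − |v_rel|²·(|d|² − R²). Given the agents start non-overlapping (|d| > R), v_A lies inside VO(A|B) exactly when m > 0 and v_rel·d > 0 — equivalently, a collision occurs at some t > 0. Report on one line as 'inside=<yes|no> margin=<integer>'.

d = (13, -1),  |d|² = 170;  R = 3+6 = 9,  c = 170−9² = 89
v_rel = (1, -2),  |v_rel|² = 5;  v_rel·d = (1)·(13) + (-2)·(-1) = 15
5·t² − 30·t + 89 = 0  ⇒  m = 15² − 5·89 = -220
m = -220 < 0,  v_rel·d = 15 > 0  ⇒  outside

inside=no margin=-220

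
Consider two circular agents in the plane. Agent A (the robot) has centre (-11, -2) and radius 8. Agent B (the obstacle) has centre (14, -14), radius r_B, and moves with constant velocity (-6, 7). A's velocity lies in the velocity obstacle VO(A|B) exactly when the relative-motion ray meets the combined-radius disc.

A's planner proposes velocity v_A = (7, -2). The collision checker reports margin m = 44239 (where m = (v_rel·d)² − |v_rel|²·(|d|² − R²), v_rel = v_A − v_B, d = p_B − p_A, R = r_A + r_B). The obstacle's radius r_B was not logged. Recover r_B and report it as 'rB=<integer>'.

m = 44239
d = (25, -12);  v_rel = (13, -9),  |v_rel|² = 250
v_rel×d = (13)·(-12) − (-9)·(25) = 69
since m = R²·250 − 69²:  R² = (4761 + 44239) / 250 = 196
R = √196 = 14  ⇒  r_B = 14 − 8 = 6

rB=6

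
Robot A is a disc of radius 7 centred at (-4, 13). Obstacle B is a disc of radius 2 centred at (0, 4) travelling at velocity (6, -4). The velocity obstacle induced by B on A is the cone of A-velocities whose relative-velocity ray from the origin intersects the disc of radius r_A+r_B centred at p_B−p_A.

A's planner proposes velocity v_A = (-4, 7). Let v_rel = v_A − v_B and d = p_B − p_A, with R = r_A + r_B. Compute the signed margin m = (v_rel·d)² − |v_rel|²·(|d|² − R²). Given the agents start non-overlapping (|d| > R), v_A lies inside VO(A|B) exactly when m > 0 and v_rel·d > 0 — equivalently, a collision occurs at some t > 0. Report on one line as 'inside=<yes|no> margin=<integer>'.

d = (4, -9),  |d|² = 97;  R = 7+2 = 9,  c = 97−9² = 16
v_rel = (-10, 11),  |v_rel|² = 221;  v_rel·d = (-10)·(4) + (11)·(-9) = -139
221·t² + 278·t + 16 = 0  ⇒  m = (-139)² − 221·16 = 15785
m = 15785 > 0,  v_rel·d = -139 < 0  ⇒  outside

inside=no margin=15785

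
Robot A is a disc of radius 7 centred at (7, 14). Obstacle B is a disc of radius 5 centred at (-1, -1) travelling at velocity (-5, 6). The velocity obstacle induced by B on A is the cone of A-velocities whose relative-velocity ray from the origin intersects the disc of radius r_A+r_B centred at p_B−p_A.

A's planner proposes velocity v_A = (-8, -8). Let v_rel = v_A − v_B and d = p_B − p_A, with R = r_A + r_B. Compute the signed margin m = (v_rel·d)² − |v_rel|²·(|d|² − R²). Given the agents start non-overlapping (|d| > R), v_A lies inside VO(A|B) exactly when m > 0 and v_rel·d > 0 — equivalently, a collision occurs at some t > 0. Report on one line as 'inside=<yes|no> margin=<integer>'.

d = (-8, -15),  |d|² = 289;  R = 7+5 = 12,  c = 289−12² = 145
v_rel = (-3, -14),  |v_rel|² = 205;  v_rel·d = (-3)·(-8) + (-14)·(-15) = 234
205·t² − 468·t + 145 = 0  ⇒  m = 234² − 205·145 = 25031
m = 25031 > 0,  v_rel·d = 234 > 0  ⇒  inside

inside=yes margin=25031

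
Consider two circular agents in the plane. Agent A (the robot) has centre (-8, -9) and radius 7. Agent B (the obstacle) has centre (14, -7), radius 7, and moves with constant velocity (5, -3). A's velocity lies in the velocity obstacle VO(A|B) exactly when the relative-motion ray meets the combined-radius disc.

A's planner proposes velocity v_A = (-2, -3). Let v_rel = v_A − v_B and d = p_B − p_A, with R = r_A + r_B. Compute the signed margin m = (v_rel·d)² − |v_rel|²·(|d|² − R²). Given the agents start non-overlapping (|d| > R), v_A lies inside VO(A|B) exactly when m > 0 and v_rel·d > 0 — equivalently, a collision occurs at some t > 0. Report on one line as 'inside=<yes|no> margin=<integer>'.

d = (22, 2),  |d|² = 488;  R = 7+7 = 14,  c = 488−14² = 292
v_rel = (-7, 0),  |v_rel|² = 49;  v_rel·d = (-7)·(22) + (0)·(2) = -154
49·t² + 308·t + 292 = 0  ⇒  m = (-154)² − 49·292 = 9408
m = 9408 > 0,  v_rel·d = -154 < 0  ⇒  outside

inside=no margin=9408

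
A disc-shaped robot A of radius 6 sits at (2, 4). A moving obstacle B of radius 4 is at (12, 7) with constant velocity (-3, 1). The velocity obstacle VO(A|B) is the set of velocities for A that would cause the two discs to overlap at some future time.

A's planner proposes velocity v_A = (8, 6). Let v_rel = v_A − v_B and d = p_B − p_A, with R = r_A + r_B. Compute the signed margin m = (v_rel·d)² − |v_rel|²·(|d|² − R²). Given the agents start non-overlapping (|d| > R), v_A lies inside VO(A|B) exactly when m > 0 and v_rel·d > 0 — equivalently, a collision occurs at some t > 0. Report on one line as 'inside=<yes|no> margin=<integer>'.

d = (10, 3),  |d|² = 109;  R = 6+4 = 10,  c = 109−10² = 9
v_rel = (11, 5),  |v_rel|² = 146;  v_rel·d = (11)·(10) + (5)·(3) = 125
146·t² − 250·t + 9 = 0  ⇒  m = 125² − 146·9 = 14311
m = 14311 > 0,  v_rel·d = 125 > 0  ⇒  inside

inside=yes margin=14311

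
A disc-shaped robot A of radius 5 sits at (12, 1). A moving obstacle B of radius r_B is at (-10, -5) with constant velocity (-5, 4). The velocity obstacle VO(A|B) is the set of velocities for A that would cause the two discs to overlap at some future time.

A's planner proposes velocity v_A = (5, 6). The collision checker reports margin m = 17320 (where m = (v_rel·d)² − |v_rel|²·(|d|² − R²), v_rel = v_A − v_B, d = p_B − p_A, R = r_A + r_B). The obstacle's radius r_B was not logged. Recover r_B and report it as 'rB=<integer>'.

m = 17320
d = (-22, -6);  v_rel = (10, 2),  |v_rel|² = 104
v_rel×d = (10)·(-6) − (2)·(-22) = -16
since m = R²·104 − (-16)²:  R² = (256 + 17320) / 104 = 169
R = √169 = 13  ⇒  r_B = 13 − 5 = 8

rB=8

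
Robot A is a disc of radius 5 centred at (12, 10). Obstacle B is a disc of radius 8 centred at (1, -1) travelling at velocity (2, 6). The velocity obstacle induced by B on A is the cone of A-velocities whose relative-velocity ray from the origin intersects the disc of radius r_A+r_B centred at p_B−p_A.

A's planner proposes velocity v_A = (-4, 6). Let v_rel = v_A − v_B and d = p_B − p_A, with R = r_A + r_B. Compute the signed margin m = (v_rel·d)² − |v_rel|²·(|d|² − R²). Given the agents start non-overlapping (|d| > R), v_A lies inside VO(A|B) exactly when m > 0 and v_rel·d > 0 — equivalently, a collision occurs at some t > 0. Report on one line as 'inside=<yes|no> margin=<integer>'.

d = (-11, -11),  |d|² = 242;  R = 5+8 = 13,  c = 242−13² = 73
v_rel = (-6, 0),  |v_rel|² = 36;  v_rel·d = (-6)·(-11) + (0)·(-11) = 66
36·t² − 132·t + 73 = 0  ⇒  m = 66² − 36·73 = 1728
m = 1728 > 0,  v_rel·d = 66 > 0  ⇒  inside

inside=yes margin=1728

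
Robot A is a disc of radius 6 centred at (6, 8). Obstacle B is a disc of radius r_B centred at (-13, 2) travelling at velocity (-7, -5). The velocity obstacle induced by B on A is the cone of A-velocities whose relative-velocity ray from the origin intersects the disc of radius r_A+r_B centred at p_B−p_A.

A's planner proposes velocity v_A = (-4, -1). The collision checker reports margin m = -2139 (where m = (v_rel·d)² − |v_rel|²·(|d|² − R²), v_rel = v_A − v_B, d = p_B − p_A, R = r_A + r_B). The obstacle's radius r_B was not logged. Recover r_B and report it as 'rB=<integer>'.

m = -2139
d = (-19, -6);  v_rel = (3, 4),  |v_rel|² = 25
v_rel×d = (3)·(-6) − (4)·(-19) = 58
since m = R²·25 − 58²:  R² = (3364 + -2139) / 25 = 49
R = √49 = 7  ⇒  r_B = 7 − 6 = 1

rB=1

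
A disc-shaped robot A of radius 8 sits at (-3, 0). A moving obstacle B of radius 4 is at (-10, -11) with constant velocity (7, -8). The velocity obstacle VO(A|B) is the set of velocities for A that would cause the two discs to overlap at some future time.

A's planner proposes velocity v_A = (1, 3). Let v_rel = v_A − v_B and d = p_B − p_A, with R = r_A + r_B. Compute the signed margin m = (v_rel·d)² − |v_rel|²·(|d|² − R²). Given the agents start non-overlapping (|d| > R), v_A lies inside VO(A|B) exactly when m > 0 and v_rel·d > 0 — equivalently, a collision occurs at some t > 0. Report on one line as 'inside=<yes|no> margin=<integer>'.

d = (-7, -11),  |d|² = 170;  R = 8+4 = 12,  c = 170−12² = 26
v_rel = (-6, 11),  |v_rel|² = 157;  v_rel·d = (-6)·(-7) + (11)·(-11) = -79
157·t² + 158·t + 26 = 0  ⇒  m = (-79)² − 157·26 = 2159
m = 2159 > 0,  v_rel·d = -79 < 0  ⇒  outside

inside=no margin=2159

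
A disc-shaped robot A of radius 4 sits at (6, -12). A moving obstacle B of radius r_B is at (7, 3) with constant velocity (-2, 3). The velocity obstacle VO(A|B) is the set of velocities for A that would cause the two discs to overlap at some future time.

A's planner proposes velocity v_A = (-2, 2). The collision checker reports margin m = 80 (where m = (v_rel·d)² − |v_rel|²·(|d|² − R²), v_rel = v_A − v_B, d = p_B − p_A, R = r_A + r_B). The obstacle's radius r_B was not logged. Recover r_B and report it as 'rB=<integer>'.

m = 80
d = (1, 15);  v_rel = (0, -1),  |v_rel|² = 1
v_rel×d = (0)·(15) − (-1)·(1) = 1
since m = R²·1 − 1²:  R² = (1 + 80) / 1 = 81
R = √81 = 9  ⇒  r_B = 9 − 4 = 5

rB=5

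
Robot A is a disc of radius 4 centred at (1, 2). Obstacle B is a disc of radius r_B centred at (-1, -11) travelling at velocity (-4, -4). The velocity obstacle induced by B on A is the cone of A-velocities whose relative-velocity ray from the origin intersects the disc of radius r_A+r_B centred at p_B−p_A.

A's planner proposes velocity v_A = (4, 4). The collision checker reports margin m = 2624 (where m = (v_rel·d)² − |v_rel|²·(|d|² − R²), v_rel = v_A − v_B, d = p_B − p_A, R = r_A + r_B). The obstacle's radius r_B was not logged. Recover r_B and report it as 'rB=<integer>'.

m = 2624
d = (-2, -13);  v_rel = (8, 8),  |v_rel|² = 128
v_rel×d = (8)·(-13) − (8)·(-2) = -88
since m = R²·128 − (-88)²:  R² = (7744 + 2624) / 128 = 81
R = √81 = 9  ⇒  r_B = 9 − 4 = 5

rB=5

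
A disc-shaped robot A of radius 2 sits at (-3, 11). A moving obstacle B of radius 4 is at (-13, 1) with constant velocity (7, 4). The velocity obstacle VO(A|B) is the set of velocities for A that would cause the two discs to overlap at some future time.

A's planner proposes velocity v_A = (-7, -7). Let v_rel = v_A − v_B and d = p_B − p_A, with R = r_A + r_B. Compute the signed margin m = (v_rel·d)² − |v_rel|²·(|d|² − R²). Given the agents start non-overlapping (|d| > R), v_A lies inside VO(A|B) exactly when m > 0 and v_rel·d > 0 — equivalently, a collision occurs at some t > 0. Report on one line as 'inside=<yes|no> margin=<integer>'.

d = (-10, -10),  |d|² = 200;  R = 2+4 = 6,  c = 200−6² = 164
v_rel = (-14, -11),  |v_rel|² = 317;  v_rel·d = (-14)·(-10) + (-11)·(-10) = 250
317·t² − 500·t + 164 = 0  ⇒  m = 250² − 317·164 = 10512
m = 10512 > 0,  v_rel·d = 250 > 0  ⇒  inside

inside=yes margin=10512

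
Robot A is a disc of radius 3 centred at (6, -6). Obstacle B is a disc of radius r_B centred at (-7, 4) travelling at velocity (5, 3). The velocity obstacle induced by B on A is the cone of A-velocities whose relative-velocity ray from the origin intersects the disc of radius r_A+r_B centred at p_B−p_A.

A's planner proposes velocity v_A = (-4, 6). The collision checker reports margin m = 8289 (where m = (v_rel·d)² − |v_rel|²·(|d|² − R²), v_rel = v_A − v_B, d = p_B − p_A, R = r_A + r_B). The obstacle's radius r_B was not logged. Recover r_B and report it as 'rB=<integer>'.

m = 8289
d = (-13, 10);  v_rel = (-9, 3),  |v_rel|² = 90
v_rel×d = (-9)·(10) − (3)·(-13) = -51
since m = R²·90 − (-51)²:  R² = (2601 + 8289) / 90 = 121
R = √121 = 11  ⇒  r_B = 11 − 3 = 8

rB=8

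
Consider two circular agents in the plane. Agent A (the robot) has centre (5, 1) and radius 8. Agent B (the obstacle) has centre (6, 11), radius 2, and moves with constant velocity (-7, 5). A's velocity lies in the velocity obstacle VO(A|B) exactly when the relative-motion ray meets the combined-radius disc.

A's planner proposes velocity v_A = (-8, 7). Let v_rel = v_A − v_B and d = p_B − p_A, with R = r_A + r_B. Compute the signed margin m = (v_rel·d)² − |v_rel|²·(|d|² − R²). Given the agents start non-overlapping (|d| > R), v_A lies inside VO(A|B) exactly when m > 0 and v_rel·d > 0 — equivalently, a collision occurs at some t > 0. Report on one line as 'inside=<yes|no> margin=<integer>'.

d = (1, 10),  |d|² = 101;  R = 8+2 = 10,  c = 101−10² = 1
v_rel = (-1, 2),  |v_rel|² = 5;  v_rel·d = (-1)·(1) + (2)·(10) = 19
5·t² − 38·t + 1 = 0  ⇒  m = 19² − 5·1 = 356
m = 356 > 0,  v_rel·d = 19 > 0  ⇒  inside

inside=yes margin=356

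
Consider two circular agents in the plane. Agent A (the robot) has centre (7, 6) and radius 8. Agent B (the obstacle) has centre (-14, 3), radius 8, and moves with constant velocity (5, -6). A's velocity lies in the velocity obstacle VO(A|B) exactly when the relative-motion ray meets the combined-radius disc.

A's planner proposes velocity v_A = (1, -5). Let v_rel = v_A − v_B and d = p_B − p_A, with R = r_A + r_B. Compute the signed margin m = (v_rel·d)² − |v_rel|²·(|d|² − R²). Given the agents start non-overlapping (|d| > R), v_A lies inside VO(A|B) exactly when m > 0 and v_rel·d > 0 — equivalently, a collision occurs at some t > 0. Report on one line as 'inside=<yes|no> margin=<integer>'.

d = (-21, -3),  |d|² = 450;  R = 8+8 = 16,  c = 450−16² = 194
v_rel = (-4, 1),  |v_rel|² = 17;  v_rel·d = (-4)·(-21) + (1)·(-3) = 81
17·t² − 162·t + 194 = 0  ⇒  m = 81² − 17·194 = 3263
m = 3263 > 0,  v_rel·d = 81 > 0  ⇒  inside

inside=yes margin=3263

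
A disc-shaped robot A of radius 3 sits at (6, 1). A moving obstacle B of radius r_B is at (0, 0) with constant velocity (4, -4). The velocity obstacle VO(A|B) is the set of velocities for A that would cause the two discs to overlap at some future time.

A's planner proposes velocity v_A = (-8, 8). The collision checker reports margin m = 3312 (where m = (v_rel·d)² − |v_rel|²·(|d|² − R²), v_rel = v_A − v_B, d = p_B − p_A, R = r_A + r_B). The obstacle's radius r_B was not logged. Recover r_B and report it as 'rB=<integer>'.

m = 3312
d = (-6, -1);  v_rel = (-12, 12),  |v_rel|² = 288
v_rel×d = (-12)·(-1) − (12)·(-6) = 84
since m = R²·288 − 84²:  R² = (7056 + 3312) / 288 = 36
R = √36 = 6  ⇒  r_B = 6 − 3 = 3

rB=3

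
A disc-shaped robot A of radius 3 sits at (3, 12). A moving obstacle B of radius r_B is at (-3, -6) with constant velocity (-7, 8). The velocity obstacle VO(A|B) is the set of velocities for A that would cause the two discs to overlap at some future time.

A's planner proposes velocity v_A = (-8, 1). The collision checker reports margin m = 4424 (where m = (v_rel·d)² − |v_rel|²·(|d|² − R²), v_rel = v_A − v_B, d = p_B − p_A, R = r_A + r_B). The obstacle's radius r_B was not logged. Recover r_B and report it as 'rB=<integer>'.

m = 4424
d = (-6, -18);  v_rel = (-1, -7),  |v_rel|² = 50
v_rel×d = (-1)·(-18) − (-7)·(-6) = -24
since m = R²·50 − (-24)²:  R² = (576 + 4424) / 50 = 100
R = √100 = 10  ⇒  r_B = 10 − 3 = 7

rB=7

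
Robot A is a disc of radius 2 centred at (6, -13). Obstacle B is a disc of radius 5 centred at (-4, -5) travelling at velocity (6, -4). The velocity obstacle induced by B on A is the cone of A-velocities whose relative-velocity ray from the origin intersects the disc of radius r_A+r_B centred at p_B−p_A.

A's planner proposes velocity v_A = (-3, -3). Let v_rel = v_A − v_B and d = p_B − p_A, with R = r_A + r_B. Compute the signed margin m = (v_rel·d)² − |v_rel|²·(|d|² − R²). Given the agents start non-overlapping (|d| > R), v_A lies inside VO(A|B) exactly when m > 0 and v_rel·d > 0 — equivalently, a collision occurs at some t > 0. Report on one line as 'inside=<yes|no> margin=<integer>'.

d = (-10, 8),  |d|² = 164;  R = 2+5 = 7,  c = 164−7² = 115
v_rel = (-9, 1),  |v_rel|² = 82;  v_rel·d = (-9)·(-10) + (1)·(8) = 98
82·t² − 196·t + 115 = 0  ⇒  m = 98² − 82·115 = 174
m = 174 > 0,  v_rel·d = 98 > 0  ⇒  inside

inside=yes margin=174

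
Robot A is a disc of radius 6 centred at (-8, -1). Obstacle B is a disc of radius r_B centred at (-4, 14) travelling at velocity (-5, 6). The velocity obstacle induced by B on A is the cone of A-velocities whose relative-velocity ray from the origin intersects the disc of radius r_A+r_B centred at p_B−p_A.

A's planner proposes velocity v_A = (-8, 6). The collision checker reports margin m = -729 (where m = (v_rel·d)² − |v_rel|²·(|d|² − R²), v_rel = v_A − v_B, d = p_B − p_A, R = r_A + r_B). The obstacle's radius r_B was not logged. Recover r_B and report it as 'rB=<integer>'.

m = -729
d = (4, 15);  v_rel = (-3, 0),  |v_rel|² = 9
v_rel×d = (-3)·(15) − (0)·(4) = -45
since m = R²·9 − (-45)²:  R² = (2025 + -729) / 9 = 144
R = √144 = 12  ⇒  r_B = 12 − 6 = 6

rB=6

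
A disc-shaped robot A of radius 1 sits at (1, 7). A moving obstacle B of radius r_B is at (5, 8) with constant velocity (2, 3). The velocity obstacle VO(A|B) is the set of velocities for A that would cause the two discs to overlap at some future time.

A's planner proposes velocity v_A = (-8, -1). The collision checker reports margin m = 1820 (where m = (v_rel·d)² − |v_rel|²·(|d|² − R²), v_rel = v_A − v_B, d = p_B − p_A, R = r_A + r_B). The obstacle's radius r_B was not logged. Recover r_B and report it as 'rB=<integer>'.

m = 1820
d = (4, 1);  v_rel = (-10, -4),  |v_rel|² = 116
v_rel×d = (-10)·(1) − (-4)·(4) = 6
since m = R²·116 − 6²:  R² = (36 + 1820) / 116 = 16
R = √16 = 4  ⇒  r_B = 4 − 1 = 3

rB=3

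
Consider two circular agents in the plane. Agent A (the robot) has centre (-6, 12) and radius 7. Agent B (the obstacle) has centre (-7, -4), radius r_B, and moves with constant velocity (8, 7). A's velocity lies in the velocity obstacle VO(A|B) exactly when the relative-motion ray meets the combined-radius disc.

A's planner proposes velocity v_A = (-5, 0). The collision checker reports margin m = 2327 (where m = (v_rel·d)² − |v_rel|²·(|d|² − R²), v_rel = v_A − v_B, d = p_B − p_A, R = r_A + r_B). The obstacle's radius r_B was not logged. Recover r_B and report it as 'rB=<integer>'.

m = 2327
d = (-1, -16);  v_rel = (-13, -7),  |v_rel|² = 218
v_rel×d = (-13)·(-16) − (-7)·(-1) = 201
since m = R²·218 − 201²:  R² = (40401 + 2327) / 218 = 196
R = √196 = 14  ⇒  r_B = 14 − 7 = 7

rB=7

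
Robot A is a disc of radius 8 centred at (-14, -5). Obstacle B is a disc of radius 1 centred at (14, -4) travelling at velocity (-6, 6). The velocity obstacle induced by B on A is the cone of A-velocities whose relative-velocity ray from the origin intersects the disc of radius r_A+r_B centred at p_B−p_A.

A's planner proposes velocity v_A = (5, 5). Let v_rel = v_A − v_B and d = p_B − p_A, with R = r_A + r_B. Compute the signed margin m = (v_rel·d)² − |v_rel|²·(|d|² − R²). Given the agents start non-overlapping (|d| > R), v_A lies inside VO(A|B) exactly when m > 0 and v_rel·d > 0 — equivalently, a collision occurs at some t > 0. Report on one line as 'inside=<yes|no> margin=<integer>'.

d = (28, 1),  |d|² = 785;  R = 8+1 = 9,  c = 785−9² = 704
v_rel = (11, -1),  |v_rel|² = 122;  v_rel·d = (11)·(28) + (-1)·(1) = 307
122·t² − 614·t + 704 = 0  ⇒  m = 307² − 122·704 = 8361
m = 8361 > 0,  v_rel·d = 307 > 0  ⇒  inside

inside=yes margin=8361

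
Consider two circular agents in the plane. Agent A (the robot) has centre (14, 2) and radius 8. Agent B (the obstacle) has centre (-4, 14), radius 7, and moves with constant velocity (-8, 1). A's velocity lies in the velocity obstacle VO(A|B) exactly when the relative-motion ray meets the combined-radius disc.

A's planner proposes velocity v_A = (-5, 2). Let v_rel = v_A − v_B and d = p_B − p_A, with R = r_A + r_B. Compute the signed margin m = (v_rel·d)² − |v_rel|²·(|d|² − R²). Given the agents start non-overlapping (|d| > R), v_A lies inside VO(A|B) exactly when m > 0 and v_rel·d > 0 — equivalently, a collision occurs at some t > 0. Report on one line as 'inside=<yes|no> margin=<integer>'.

d = (-18, 12),  |d|² = 468;  R = 8+7 = 15,  c = 468−15² = 243
v_rel = (3, 1),  |v_rel|² = 10;  v_rel·d = (3)·(-18) + (1)·(12) = -42
10·t² + 84·t + 243 = 0  ⇒  m = (-42)² − 10·243 = -666
m = -666 < 0,  v_rel·d = -42 < 0  ⇒  outside

inside=no margin=-666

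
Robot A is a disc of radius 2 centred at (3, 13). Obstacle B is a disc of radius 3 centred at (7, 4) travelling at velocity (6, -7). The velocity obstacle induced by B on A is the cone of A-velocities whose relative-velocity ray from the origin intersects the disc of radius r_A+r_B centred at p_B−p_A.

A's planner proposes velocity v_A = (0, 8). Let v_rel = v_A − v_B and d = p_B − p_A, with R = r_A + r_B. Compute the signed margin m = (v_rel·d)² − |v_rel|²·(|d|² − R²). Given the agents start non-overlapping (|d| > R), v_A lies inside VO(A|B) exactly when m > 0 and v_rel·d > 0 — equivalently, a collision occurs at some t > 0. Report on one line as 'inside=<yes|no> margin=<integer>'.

d = (4, -9),  |d|² = 97;  R = 2+3 = 5,  c = 97−5² = 72
v_rel = (-6, 15),  |v_rel|² = 261;  v_rel·d = (-6)·(4) + (15)·(-9) = -159
261·t² + 318·t + 72 = 0  ⇒  m = (-159)² − 261·72 = 6489
m = 6489 > 0,  v_rel·d = -159 < 0  ⇒  outside

inside=no margin=6489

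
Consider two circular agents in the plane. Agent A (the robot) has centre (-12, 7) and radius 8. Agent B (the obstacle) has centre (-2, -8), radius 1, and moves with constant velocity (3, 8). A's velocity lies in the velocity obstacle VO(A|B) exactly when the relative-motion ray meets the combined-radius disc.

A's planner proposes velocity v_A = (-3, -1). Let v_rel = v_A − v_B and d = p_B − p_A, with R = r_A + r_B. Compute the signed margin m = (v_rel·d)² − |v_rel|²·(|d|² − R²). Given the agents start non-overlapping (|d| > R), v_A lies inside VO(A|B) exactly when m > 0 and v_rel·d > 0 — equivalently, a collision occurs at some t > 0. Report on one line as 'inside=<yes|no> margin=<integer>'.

d = (10, -15),  |d|² = 325;  R = 8+1 = 9,  c = 325−9² = 244
v_rel = (-6, -9),  |v_rel|² = 117;  v_rel·d = (-6)·(10) + (-9)·(-15) = 75
117·t² − 150·t + 244 = 0  ⇒  m = 75² − 117·244 = -22923
m = -22923 < 0,  v_rel·d = 75 > 0  ⇒  outside

inside=no margin=-22923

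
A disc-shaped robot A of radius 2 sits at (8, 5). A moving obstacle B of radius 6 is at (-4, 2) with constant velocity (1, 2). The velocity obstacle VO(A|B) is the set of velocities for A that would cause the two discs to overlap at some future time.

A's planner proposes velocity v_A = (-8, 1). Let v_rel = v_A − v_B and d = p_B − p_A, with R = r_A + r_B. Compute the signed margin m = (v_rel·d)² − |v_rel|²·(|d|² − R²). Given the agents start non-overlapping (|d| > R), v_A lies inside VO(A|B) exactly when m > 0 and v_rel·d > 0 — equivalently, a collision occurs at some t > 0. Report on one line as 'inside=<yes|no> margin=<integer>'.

d = (-12, -3),  |d|² = 153;  R = 2+6 = 8,  c = 153−8² = 89
v_rel = (-9, -1),  |v_rel|² = 82;  v_rel·d = (-9)·(-12) + (-1)·(-3) = 111
82·t² − 222·t + 89 = 0  ⇒  m = 111² − 82·89 = 5023
m = 5023 > 0,  v_rel·d = 111 > 0  ⇒  inside

inside=yes margin=5023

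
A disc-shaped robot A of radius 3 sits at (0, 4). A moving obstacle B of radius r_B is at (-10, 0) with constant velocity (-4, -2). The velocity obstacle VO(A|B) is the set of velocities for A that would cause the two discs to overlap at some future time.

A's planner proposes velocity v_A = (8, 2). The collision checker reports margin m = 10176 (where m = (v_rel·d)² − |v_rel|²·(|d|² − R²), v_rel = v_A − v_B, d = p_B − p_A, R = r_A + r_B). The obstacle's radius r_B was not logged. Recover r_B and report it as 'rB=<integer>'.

m = 10176
d = (-10, -4);  v_rel = (12, 4),  |v_rel|² = 160
v_rel×d = (12)·(-4) − (4)·(-10) = -8
since m = R²·160 − (-8)²:  R² = (64 + 10176) / 160 = 64
R = √64 = 8  ⇒  r_B = 8 − 3 = 5

rB=5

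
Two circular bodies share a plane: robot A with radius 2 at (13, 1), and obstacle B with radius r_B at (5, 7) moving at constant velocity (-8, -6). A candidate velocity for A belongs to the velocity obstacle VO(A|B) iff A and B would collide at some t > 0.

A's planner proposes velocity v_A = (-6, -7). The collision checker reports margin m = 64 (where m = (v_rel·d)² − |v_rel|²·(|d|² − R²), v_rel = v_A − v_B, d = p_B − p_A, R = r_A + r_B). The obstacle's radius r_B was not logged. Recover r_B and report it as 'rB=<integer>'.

m = 64
d = (-8, 6);  v_rel = (2, -1),  |v_rel|² = 5
v_rel×d = (2)·(6) − (-1)·(-8) = 4
since m = R²·5 − 4²:  R² = (16 + 64) / 5 = 16
R = √16 = 4  ⇒  r_B = 4 − 2 = 2

rB=2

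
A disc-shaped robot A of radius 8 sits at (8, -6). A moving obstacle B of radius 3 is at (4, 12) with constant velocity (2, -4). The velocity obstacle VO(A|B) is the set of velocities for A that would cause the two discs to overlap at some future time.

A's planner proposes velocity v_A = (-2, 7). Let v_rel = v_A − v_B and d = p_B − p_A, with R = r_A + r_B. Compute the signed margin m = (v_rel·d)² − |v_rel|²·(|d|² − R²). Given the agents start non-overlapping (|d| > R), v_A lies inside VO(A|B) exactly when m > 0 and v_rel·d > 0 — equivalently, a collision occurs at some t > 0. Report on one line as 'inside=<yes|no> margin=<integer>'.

d = (-4, 18),  |d|² = 340;  R = 8+3 = 11,  c = 340−11² = 219
v_rel = (-4, 11),  |v_rel|² = 137;  v_rel·d = (-4)·(-4) + (11)·(18) = 214
137·t² − 428·t + 219 = 0  ⇒  m = 214² − 137·219 = 15793
m = 15793 > 0,  v_rel·d = 214 > 0  ⇒  inside

inside=yes margin=15793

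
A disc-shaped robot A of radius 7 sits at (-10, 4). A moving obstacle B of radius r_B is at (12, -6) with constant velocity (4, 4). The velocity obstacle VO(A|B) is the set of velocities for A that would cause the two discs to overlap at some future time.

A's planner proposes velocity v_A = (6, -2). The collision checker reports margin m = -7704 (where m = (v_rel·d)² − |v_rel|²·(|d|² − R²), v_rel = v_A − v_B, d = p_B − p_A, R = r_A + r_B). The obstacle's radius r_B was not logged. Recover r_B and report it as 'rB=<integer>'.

m = -7704
d = (22, -10);  v_rel = (2, -6),  |v_rel|² = 40
v_rel×d = (2)·(-10) − (-6)·(22) = 112
since m = R²·40 − 112²:  R² = (12544 + -7704) / 40 = 121
R = √121 = 11  ⇒  r_B = 11 − 7 = 4

rB=4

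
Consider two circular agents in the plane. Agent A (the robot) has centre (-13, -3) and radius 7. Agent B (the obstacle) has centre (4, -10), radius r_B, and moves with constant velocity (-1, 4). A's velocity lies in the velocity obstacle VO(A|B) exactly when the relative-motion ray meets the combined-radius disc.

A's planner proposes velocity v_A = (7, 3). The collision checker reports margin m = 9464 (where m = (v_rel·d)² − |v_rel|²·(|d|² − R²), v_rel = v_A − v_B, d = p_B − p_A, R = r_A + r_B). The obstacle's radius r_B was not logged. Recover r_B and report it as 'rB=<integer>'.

m = 9464
d = (17, -7);  v_rel = (8, -1),  |v_rel|² = 65
v_rel×d = (8)·(-7) − (-1)·(17) = -39
since m = R²·65 − (-39)²:  R² = (1521 + 9464) / 65 = 169
R = √169 = 13  ⇒  r_B = 13 − 7 = 6

rB=6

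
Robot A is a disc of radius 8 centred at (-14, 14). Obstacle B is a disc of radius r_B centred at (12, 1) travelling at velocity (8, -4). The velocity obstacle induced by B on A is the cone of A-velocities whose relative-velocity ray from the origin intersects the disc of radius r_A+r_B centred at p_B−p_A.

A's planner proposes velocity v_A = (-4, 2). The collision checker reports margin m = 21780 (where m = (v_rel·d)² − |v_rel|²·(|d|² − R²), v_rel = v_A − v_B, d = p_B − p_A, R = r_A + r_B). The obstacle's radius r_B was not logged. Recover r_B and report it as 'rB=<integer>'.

m = 21780
d = (26, -13);  v_rel = (-12, 6),  |v_rel|² = 180
v_rel×d = (-12)·(-13) − (6)·(26) = 0
since m = R²·180 − 0²:  R² = (0 + 21780) / 180 = 121
R = √121 = 11  ⇒  r_B = 11 − 8 = 3

rB=3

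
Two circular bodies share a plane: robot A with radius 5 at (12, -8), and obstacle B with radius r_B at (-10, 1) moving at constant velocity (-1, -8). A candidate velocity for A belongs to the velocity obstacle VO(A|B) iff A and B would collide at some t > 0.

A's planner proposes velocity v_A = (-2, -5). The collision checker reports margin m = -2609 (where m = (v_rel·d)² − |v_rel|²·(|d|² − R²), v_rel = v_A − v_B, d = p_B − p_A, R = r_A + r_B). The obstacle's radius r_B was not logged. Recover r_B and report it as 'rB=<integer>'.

m = -2609
d = (-22, 9);  v_rel = (-1, 3),  |v_rel|² = 10
v_rel×d = (-1)·(9) − (3)·(-22) = 57
since m = R²·10 − 57²:  R² = (3249 + -2609) / 10 = 64
R = √64 = 8  ⇒  r_B = 8 − 5 = 3

rB=3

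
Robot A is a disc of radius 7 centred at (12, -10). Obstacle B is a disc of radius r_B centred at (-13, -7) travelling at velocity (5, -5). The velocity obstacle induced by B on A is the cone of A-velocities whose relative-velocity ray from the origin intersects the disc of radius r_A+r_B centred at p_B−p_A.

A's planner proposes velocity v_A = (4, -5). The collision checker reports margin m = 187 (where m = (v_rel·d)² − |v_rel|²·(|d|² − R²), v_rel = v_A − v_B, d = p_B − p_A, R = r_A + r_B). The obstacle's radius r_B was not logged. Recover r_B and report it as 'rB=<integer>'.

m = 187
d = (-25, 3);  v_rel = (-1, 0),  |v_rel|² = 1
v_rel×d = (-1)·(3) − (0)·(-25) = -3
since m = R²·1 − (-3)²:  R² = (9 + 187) / 1 = 196
R = √196 = 14  ⇒  r_B = 14 − 7 = 7

rB=7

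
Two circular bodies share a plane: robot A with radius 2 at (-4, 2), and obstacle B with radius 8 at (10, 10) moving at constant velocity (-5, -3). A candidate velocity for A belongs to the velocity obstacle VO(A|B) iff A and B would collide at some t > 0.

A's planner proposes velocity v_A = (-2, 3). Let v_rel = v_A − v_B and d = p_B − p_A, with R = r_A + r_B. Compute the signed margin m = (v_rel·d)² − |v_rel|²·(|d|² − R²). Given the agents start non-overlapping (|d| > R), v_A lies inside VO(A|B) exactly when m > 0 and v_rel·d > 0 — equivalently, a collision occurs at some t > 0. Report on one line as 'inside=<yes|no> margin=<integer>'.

d = (14, 8),  |d|² = 260;  R = 2+8 = 10,  c = 260−10² = 160
v_rel = (3, 6),  |v_rel|² = 45;  v_rel·d = (3)·(14) + (6)·(8) = 90
45·t² − 180·t + 160 = 0  ⇒  m = 90² − 45·160 = 900
m = 900 > 0,  v_rel·d = 90 > 0  ⇒  inside

inside=yes margin=900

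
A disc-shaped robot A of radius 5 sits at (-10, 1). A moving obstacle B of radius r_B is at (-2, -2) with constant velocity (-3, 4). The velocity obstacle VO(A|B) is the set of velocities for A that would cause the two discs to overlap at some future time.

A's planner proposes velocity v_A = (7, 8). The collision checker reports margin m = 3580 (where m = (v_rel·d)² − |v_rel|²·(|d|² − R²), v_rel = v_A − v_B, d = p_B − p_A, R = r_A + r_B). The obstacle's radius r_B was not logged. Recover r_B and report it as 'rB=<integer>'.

m = 3580
d = (8, -3);  v_rel = (10, 4),  |v_rel|² = 116
v_rel×d = (10)·(-3) − (4)·(8) = -62
since m = R²·116 − (-62)²:  R² = (3844 + 3580) / 116 = 64
R = √64 = 8  ⇒  r_B = 8 − 5 = 3

rB=3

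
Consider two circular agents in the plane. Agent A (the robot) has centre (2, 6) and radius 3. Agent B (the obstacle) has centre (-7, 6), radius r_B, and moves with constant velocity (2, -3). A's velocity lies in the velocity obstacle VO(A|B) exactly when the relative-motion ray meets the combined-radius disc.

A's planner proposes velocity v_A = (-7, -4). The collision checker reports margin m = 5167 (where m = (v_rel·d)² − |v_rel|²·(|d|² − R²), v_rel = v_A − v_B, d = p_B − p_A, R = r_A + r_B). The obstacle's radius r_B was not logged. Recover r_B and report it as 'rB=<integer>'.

m = 5167
d = (-9, 0);  v_rel = (-9, -1),  |v_rel|² = 82
v_rel×d = (-9)·(0) − (-1)·(-9) = -9
since m = R²·82 − (-9)²:  R² = (81 + 5167) / 82 = 64
R = √64 = 8  ⇒  r_B = 8 − 3 = 5

rB=5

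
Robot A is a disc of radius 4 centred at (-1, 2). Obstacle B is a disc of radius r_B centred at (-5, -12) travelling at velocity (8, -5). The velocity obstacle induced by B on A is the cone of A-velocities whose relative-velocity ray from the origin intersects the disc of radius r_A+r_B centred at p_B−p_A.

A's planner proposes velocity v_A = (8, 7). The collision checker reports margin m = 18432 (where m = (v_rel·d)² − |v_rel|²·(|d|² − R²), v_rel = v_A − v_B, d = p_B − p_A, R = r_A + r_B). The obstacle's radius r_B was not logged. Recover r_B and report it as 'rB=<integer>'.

m = 18432
d = (-4, -14);  v_rel = (0, 12),  |v_rel|² = 144
v_rel×d = (0)·(-14) − (12)·(-4) = 48
since m = R²·144 − 48²:  R² = (2304 + 18432) / 144 = 144
R = √144 = 12  ⇒  r_B = 12 − 4 = 8

rB=8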